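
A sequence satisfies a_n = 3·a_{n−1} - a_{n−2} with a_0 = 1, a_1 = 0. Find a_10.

With companion matrix C = [[3, -1], [1, 0]], [a_n, a_{n−1}]ᵀ = C·[a_{n−1}, a_{n−2}]ᵀ, so [a_10, a_9]ᵀ = C⁹·[a_1, a_0]ᵀ.
C⁹ = [[6765, -2584], [2584, -987]], giving [a_10, a_9]ᵀ = [[-2584], [-987]].

-2584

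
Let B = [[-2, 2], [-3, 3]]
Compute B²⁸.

[[-2, 2], [-3, 3]]

B² = B (a projection; rank 1, trace 1), so B²⁸ = B.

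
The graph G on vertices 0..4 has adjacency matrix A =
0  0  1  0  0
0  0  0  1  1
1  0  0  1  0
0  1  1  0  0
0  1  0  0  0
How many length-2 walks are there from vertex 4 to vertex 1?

0

The number of length-2 walks from vertex 4 to vertex 1 is entry (4,1) of A², where A is the adjacency matrix.
A² = [[1, 0, 0, 1, 0], [0, 2, 1, 0, 0], [0, 1, 2, 0, 0], [1, 0, 0, 2, 1], [0, 0, 0, 1, 1]]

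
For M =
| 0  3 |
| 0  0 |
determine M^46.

M is strictly triangular, hence nilpotent: M^2 = 0, so M^46 = 0.

[[0, 0], [0, 0]]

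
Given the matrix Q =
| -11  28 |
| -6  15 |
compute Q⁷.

tr Q = 4 and det Q = 3, so the characteristic polynomial is λ² − (4)λ + (3) with roots 1 and 3.
Eigenvectors give P = [[7, 2], [3, 1]] with P⁻¹ = [[1, -2], [-3, 7]], and Q = P·diag(1, 3)·P⁻¹.
Then Q⁷ = P·diag(1, 2187)·P⁻¹ = [[7, 4374], [3, 2187]] · [[1, -2], [-3, 7]] = [[-13115, 30604], [-6558, 15303]].

[[-13115, 30604], [-6558, 15303]]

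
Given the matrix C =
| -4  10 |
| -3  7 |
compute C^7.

tr C = 3 and det C = 2, so the characteristic polynomial is λ² − (3)λ + (2) with roots 1 and 2.
Eigenvectors give P = [[-2, -5], [-1, -3]] with P⁻¹ = [[-3, 5], [1, -2]], and C = P·diag(1, 2)·P⁻¹.
Then C^7 = P·diag(1, 128)·P⁻¹ = [[-2, -640], [-1, -384]] · [[-3, 5], [1, -2]] = [[-634, 1270], [-381, 763]].

[[-634, 1270], [-381, 763]]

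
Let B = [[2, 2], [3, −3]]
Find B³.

B² = [[10, −2], [−3, 15]]
B³ = [[14, 26], [39, −51]]

[[14, 26], [39, −51]]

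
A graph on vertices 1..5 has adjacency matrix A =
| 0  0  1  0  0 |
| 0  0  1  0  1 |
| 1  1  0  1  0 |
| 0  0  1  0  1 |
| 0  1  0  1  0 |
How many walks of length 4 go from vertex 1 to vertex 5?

0

The number of length-4 walks from vertex 1 to vertex 5 is entry (1,5) of A^4, where A is the adjacency matrix.
A^2 = [[1, 1, 0, 1, 0], [1, 2, 0, 2, 0], [0, 0, 3, 0, 2], [1, 2, 0, 2, 0], [0, 0, 2, 0, 2]]
A^3 = [[0, 0, 3, 0, 2], [0, 0, 5, 0, 4], [3, 5, 0, 5, 0], [0, 0, 5, 0, 4], [2, 4, 0, 4, 0]]
A^4 = [[3, 5, 0, 5, 0], [5, 9, 0, 9, 0], [0, 0, 13, 0, 10], [5, 9, 0, 9, 0], [0, 0, 10, 0, 8]]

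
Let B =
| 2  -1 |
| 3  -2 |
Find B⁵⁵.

B² = I (check: tr B = 0 and det B = -1), so B⁵⁵ = B since 55 is odd.

[[2, -1], [3, -2]]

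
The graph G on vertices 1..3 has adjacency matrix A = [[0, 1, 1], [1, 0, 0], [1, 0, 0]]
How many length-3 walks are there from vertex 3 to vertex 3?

0

The number of length-3 walks from vertex 3 to vertex 3 is entry (3,3) of A³, where A is the adjacency matrix.
A² = [[2, 0, 0], [0, 1, 1], [0, 1, 1]]
A³ = [[0, 2, 2], [2, 0, 0], [2, 0, 0]]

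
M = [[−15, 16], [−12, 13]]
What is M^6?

tr M = −2 and det M = −3, so the characteristic polynomial is λ² − (−2)λ + (−3) with roots 1 and −3.
Eigenvectors give P = [[1, 4], [1, 3]] with P⁻¹ = [[−3, 4], [1, −1]], and M = P·diag(1, −3)·P⁻¹.
Then M^6 = P·diag(1, 729)·P⁻¹ = [[1, 2916], [1, 2187]] · [[−3, 4], [1, −1]] = [[2913, −2912], [2184, −2183]].

[[2913, −2912], [2184, −2183]]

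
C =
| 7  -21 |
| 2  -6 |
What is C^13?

C² = C (a projection; rank 1, trace 1), so C^13 = C.

[[7, -21], [2, -6]]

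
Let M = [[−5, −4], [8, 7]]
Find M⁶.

[[−727, −728], [1456, 1457]]

tr M = 2 and det M = −3, so the characteristic polynomial is λ² − (2)λ + (−3) with roots −1 and 3.
Eigenvectors give P = [[−1, −1], [1, 2]] with P⁻¹ = [[−2, −1], [1, 1]], and M = P·diag(−1, 3)·P⁻¹.
Then M⁶ = P·diag(1, 729)·P⁻¹ = [[−1, −729], [1, 1458]] · [[−2, −1], [1, 1]] = [[−727, −728], [1456, 1457]].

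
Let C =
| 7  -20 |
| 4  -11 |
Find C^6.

[[-2911, 7280], [-1456, 3641]]

tr C = -4 and det C = 3, so the characteristic polynomial is λ² − (-4)λ + (3) with roots -1 and -3.
Eigenvectors give P = [[5, 2], [2, 1]] with P⁻¹ = [[1, -2], [-2, 5]], and C = P·diag(-1, -3)·P⁻¹.
Then C^6 = P·diag(1, 729)·P⁻¹ = [[5, 1458], [2, 729]] · [[1, -2], [-2, 5]] = [[-2911, 7280], [-1456, 3641]].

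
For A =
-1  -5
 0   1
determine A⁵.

A² = I (check: tr A = 0 and det A = -1), so A⁵ = A since 5 is odd.

[[-1, -5], [0, 1]]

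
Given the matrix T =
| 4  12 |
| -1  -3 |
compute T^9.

[[4, 12], [-1, -3]]

T² = T (a projection; rank 1, trace 1), so T^9 = T.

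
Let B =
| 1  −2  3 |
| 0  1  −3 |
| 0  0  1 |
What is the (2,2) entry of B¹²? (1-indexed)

B = I + N where N = [[0, −2, 3], [0, 0, −3], [0, 0, 0]] is strictly upper-triangular, so N³ = 0.
(I + N)¹² = I + 12·N + 66·N² = [[1, −24, 432], [0, 1, −36], [0, 0, 1]].

1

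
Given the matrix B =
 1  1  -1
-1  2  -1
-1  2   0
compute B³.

[[2, -1, -2], [-2, -2, 1], [-5, 1, 0]]

B² = [[1, 1, -2], [-2, 1, -1], [-3, 3, -1]]
B³ = [[2, -1, -2], [-2, -2, 1], [-5, 1, 0]]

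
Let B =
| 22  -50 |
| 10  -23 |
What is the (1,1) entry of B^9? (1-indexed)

81292

tr B = -1 and det B = -6, so the characteristic polynomial is λ² − (-1)λ + (-6) with roots 2 and -3.
Eigenvectors give P = [[5, 2], [2, 1]] with P⁻¹ = [[1, -2], [-2, 5]], and B = P·diag(2, -3)·P⁻¹.
Then B^9 = P·diag(512, -19683)·P⁻¹ = [[2560, -39366], [1024, -19683]] · [[1, -2], [-2, 5]] = [[81292, -201950], [40390, -100463]].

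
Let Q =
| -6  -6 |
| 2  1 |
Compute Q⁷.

tr Q = -5 and det Q = 6, so the characteristic polynomial is λ² − (-5)λ + (6) with roots -2 and -3.
Eigenvectors give P = [[-3, 2], [2, -1]] with P⁻¹ = [[1, 2], [2, 3]], and Q = P·diag(-2, -3)·P⁻¹.
Then Q⁷ = P·diag(-128, -2187)·P⁻¹ = [[384, -4374], [-256, 2187]] · [[1, 2], [2, 3]] = [[-8364, -12354], [4118, 6049]].

[[-8364, -12354], [4118, 6049]]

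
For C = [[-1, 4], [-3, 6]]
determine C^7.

tr C = 5 and det C = 6, so the characteristic polynomial is λ² − (5)λ + (6) with roots 2 and 3.
Eigenvectors give P = [[4, 1], [3, 1]] with P⁻¹ = [[1, -1], [-3, 4]], and C = P·diag(2, 3)·P⁻¹.
Then C^7 = P·diag(128, 2187)·P⁻¹ = [[512, 2187], [384, 2187]] · [[1, -1], [-3, 4]] = [[-6049, 8236], [-6177, 8364]].

[[-6049, 8236], [-6177, 8364]]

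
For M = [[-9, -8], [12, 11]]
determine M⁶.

[[-1455, -1456], [2184, 2185]]

tr M = 2 and det M = -3, so the characteristic polynomial is λ² − (2)λ + (-3) with roots -1 and 3.
Eigenvectors give P = [[-1, -2], [1, 3]] with P⁻¹ = [[-3, -2], [1, 1]], and M = P·diag(-1, 3)·P⁻¹.
Then M⁶ = P·diag(1, 729)·P⁻¹ = [[-1, -1458], [1, 2187]] · [[-3, -2], [1, 1]] = [[-1455, -1456], [2184, 2185]].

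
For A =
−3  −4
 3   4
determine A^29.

A² = A (a projection; rank 1, trace 1), so A^29 = A.

[[−3, −4], [3, 4]]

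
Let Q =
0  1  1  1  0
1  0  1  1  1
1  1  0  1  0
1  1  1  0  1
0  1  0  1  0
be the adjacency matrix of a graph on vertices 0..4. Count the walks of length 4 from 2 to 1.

26

The number of length-4 walks from vertex 2 to vertex 1 is entry (2,1) of Q⁴, where Q is the adjacency matrix.
Q² = [[3, 2, 2, 2, 2], [2, 4, 2, 3, 1], [2, 2, 3, 2, 2], [2, 3, 2, 4, 1], [2, 1, 2, 1, 2]]
Q³ = [[6, 9, 7, 9, 4], [9, 8, 9, 9, 7], [7, 9, 6, 9, 4], [9, 9, 9, 8, 7], [4, 7, 4, 7, 2]]
Q⁴ = [[25, 26, 24, 26, 18], [26, 34, 26, 33, 17], [24, 26, 25, 26, 18], [26, 33, 26, 34, 17], [18, 17, 18, 17, 14]]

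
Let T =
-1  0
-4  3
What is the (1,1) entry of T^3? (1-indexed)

-1

tr T = 2 and det T = -3, so the characteristic polynomial is λ² − (2)λ + (-3) with roots 3 and -1.
Eigenvectors give P = [[0, 1], [-1, 1]] with P⁻¹ = [[1, -1], [1, 0]], and T = P·diag(3, -1)·P⁻¹.
Then T^3 = P·diag(27, -1)·P⁻¹ = [[0, -1], [-27, -1]] · [[1, -1], [1, 0]] = [[-1, 0], [-28, 27]].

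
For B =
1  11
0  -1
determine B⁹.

B² = I (check: tr B = 0 and det B = -1), so B⁹ = B since 9 is odd.

[[1, 11], [0, -1]]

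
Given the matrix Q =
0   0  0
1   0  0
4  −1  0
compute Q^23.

Q is strictly triangular, hence nilpotent: Q^3 = 0, so Q^23 = 0.

[[0, 0, 0], [0, 0, 0], [0, 0, 0]]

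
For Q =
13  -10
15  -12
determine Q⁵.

[[793, -550], [825, -582]]

tr Q = 1 and det Q = -6, so the characteristic polynomial is λ² − (1)λ + (-6) with roots 3 and -2.
Eigenvectors give P = [[1, -2], [1, -3]] with P⁻¹ = [[3, -2], [1, -1]], and Q = P·diag(3, -2)·P⁻¹.
Then Q⁵ = P·diag(243, -32)·P⁻¹ = [[243, 64], [243, 96]] · [[3, -2], [1, -1]] = [[793, -550], [825, -582]].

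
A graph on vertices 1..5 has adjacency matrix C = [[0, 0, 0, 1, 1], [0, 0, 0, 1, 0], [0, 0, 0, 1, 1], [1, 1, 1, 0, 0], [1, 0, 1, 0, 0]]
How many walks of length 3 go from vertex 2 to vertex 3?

The number of length-3 walks from vertex 2 to vertex 3 is entry (2,3) of C^3, where C is the adjacency matrix.
C^2 = [[2, 1, 2, 0, 0], [1, 1, 1, 0, 0], [2, 1, 2, 0, 0], [0, 0, 0, 3, 2], [0, 0, 0, 2, 2]]
C^3 = [[0, 0, 0, 5, 4], [0, 0, 0, 3, 2], [0, 0, 0, 5, 4], [5, 3, 5, 0, 0], [4, 2, 4, 0, 0]]

0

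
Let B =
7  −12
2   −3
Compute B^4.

tr B = 4 and det B = 3, so the characteristic polynomial is λ² − (4)λ + (3) with roots 1 and 3.
Eigenvectors give P = [[2, 3], [1, 1]] with P⁻¹ = [[−1, 3], [1, −2]], and B = P·diag(1, 3)·P⁻¹.
Then B^4 = P·diag(1, 81)·P⁻¹ = [[2, 243], [1, 81]] · [[−1, 3], [1, −2]] = [[241, −480], [80, −159]].

[[241, −480], [80, −159]]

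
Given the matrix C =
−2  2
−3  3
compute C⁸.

[[−2, 2], [−3, 3]]

C² = C (a projection; rank 1, trace 1), so C⁸ = C.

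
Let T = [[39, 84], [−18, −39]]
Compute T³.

[[351, 756], [−162, −351]]

tr T = 0 and det T = −9, so the characteristic polynomial is λ² − (0)λ + (−9) with roots −3 and 3.
Eigenvectors give P = [[−2, 7], [1, −3]] with P⁻¹ = [[3, 7], [1, 2]], and T = P·diag(−3, 3)·P⁻¹.
Then T³ = P·diag(−27, 27)·P⁻¹ = [[54, 189], [−27, −81]] · [[3, 7], [1, 2]] = [[351, 756], [−162, −351]].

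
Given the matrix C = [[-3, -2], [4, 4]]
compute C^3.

[[-11, -10], [20, 24]]

C^2 = [[1, -2], [4, 8]]
C^3 = [[-11, -10], [20, 24]]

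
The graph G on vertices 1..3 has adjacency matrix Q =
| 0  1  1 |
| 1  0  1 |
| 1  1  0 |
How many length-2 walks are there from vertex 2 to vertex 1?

1

The number of length-2 walks from vertex 2 to vertex 1 is entry (2,1) of Q², where Q is the adjacency matrix.
Q² = [[2, 1, 1], [1, 2, 1], [1, 1, 2]]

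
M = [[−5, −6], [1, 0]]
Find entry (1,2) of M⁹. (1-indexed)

tr M = −5 and det M = 6, so the characteristic polynomial is λ² − (−5)λ + (6) with roots −2 and −3.
Eigenvectors give P = [[2, −3], [−1, 1]] with P⁻¹ = [[−1, −3], [−1, −2]], and M = P·diag(−2, −3)·P⁻¹.
Then M⁹ = P·diag(−512, −19683)·P⁻¹ = [[−1024, 59049], [512, −19683]] · [[−1, −3], [−1, −2]] = [[−58025, −115026], [19171, 37830]].

−115026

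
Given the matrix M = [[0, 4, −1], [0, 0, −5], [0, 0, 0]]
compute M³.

[[0, 0, 0], [0, 0, 0], [0, 0, 0]]

M is strictly triangular, hence nilpotent: M³ = 0, so M³ = 0.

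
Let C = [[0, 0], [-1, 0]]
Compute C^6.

C is strictly triangular, hence nilpotent: C^2 = 0, so C^6 = 0.

[[0, 0], [0, 0]]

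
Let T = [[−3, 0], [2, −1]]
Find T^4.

tr T = −4 and det T = 3, so the characteristic polynomial is λ² − (−4)λ + (3) with roots −3 and −1.
Eigenvectors give P = [[−1, 0], [1, 1]] with P⁻¹ = [[−1, 0], [1, 1]], and T = P·diag(−3, −1)·P⁻¹.
Then T^4 = P·diag(81, 1)·P⁻¹ = [[−81, 0], [81, 1]] · [[−1, 0], [1, 1]] = [[81, 0], [−80, 1]].

[[81, 0], [−80, 1]]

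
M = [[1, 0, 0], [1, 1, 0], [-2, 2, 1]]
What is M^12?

[[1, 0, 0], [12, 1, 0], [108, 24, 1]]

M = I + N where N = [[0, 0, 0], [1, 0, 0], [-2, 2, 0]] is strictly lower-triangular, so N^3 = 0.
(I + N)^12 = I + 12·N + 66·N^2 = [[1, 0, 0], [12, 1, 0], [108, 24, 1]].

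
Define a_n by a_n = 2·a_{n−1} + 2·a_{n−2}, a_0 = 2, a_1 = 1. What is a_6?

296

With companion matrix B = [[2, 2], [1, 0]], [a_n, a_{n−1}]ᵀ = B·[a_{n−1}, a_{n−2}]ᵀ, so [a_6, a_5]ᵀ = B⁵·[a_1, a_0]ᵀ.
B⁵ = [[120, 88], [44, 32]], giving [a_6, a_5]ᵀ = [[296], [108]].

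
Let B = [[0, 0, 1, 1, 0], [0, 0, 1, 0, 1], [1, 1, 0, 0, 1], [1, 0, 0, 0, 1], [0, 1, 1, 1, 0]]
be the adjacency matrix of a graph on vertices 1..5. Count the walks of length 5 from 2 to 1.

14

The number of length-5 walks from vertex 2 to vertex 1 is entry (2,1) of B⁵, where B is the adjacency matrix.
B² = [[2, 1, 0, 0, 2], [1, 2, 1, 1, 1], [0, 1, 3, 2, 1], [0, 1, 2, 2, 0], [2, 1, 1, 0, 3]]
B³ = [[0, 2, 5, 4, 1], [2, 2, 4, 2, 4], [5, 4, 2, 1, 6], [4, 2, 1, 0, 5], [1, 4, 6, 5, 2]]
B⁴ = [[9, 6, 3, 1, 11], [6, 8, 8, 6, 8], [3, 8, 15, 11, 7], [1, 6, 11, 9, 3], [11, 8, 7, 3, 15]]
B⁵ = [[4, 14, 26, 20, 10], [14, 16, 22, 14, 22], [26, 22, 18, 10, 34], [20, 14, 10, 4, 26], [10, 22, 34, 26, 18]]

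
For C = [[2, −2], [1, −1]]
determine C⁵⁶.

C² = C (a projection; rank 1, trace 1), so C⁵⁶ = C.

[[2, −2], [1, −1]]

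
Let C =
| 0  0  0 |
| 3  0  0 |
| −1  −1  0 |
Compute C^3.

C is strictly triangular, hence nilpotent: C^3 = 0, so C^3 = 0.

[[0, 0, 0], [0, 0, 0], [0, 0, 0]]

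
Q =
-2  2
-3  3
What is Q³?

[[-2, 2], [-3, 3]]

Q² = Q (a projection; rank 1, trace 1), so Q³ = Q.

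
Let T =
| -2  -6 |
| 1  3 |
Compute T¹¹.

[[-2, -6], [1, 3]]

T² = T (a projection; rank 1, trace 1), so T¹¹ = T.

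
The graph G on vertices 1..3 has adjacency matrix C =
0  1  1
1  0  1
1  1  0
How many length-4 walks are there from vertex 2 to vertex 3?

5

The number of length-4 walks from vertex 2 to vertex 3 is entry (2,3) of C^4, where C is the adjacency matrix.
C^2 = [[2, 1, 1], [1, 2, 1], [1, 1, 2]]
C^3 = [[2, 3, 3], [3, 2, 3], [3, 3, 2]]
C^4 = [[6, 5, 5], [5, 6, 5], [5, 5, 6]]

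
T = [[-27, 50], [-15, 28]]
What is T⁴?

[[-309, 650], [-195, 406]]

tr T = 1 and det T = -6, so the characteristic polynomial is λ² − (1)λ + (-6) with roots -2 and 3.
Eigenvectors give P = [[2, -5], [1, -3]] with P⁻¹ = [[3, -5], [1, -2]], and T = P·diag(-2, 3)·P⁻¹.
Then T⁴ = P·diag(16, 81)·P⁻¹ = [[32, -405], [16, -243]] · [[3, -5], [1, -2]] = [[-309, 650], [-195, 406]].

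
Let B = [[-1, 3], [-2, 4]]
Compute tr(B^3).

B^2 = [[-5, 9], [-6, 10]]
B^3 = [[-13, 21], [-14, 22]]

9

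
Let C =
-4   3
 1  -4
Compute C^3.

[[-100, 153], [51, -100]]

C^2 = [[19, -24], [-8, 19]]
C^3 = [[-100, 153], [51, -100]]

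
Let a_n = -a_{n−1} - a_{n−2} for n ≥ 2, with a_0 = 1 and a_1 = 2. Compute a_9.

With companion matrix B = [[-1, -1], [1, 0]], [a_n, a_{n−1}]ᵀ = B·[a_{n−1}, a_{n−2}]ᵀ, so [a_9, a_8]ᵀ = B⁸·[a_1, a_0]ᵀ.
B⁸ = [[0, 1], [-1, -1]], giving [a_9, a_8]ᵀ = [[1], [-3]].

1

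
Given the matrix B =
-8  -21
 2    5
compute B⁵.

tr B = -3 and det B = 2, so the characteristic polynomial is λ² − (-3)λ + (2) with roots -1 and -2.
Eigenvectors give P = [[-3, 7], [1, -2]] with P⁻¹ = [[2, 7], [1, 3]], and B = P·diag(-1, -2)·P⁻¹.
Then B⁵ = P·diag(-1, -32)·P⁻¹ = [[3, -224], [-1, 64]] · [[2, 7], [1, 3]] = [[-218, -651], [62, 185]].

[[-218, -651], [62, 185]]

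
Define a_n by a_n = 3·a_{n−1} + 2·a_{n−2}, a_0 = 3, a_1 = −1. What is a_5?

95

With companion matrix B = [[3, 2], [1, 0]], [a_n, a_{n−1}]ᵀ = B·[a_{n−1}, a_{n−2}]ᵀ, so [a_5, a_4]ᵀ = B⁴·[a_1, a_0]ᵀ.
B⁴ = [[139, 78], [39, 22]], giving [a_5, a_4]ᵀ = [[95], [27]].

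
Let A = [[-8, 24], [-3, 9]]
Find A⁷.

A² = A (a projection; rank 1, trace 1), so A⁷ = A.

[[-8, 24], [-3, 9]]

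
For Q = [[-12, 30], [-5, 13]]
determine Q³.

tr Q = 1 and det Q = -6, so the characteristic polynomial is λ² − (1)λ + (-6) with roots 3 and -2.
Eigenvectors give P = [[-2, -3], [-1, -1]] with P⁻¹ = [[1, -3], [-1, 2]], and Q = P·diag(3, -2)·P⁻¹.
Then Q³ = P·diag(27, -8)·P⁻¹ = [[-54, 24], [-27, 8]] · [[1, -3], [-1, 2]] = [[-78, 210], [-35, 97]].

[[-78, 210], [-35, 97]]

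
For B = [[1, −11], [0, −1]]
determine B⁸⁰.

[[1, 0], [0, 1]]

B² = I (check: tr B = 0 and det B = −1), so B⁸⁰ = I since 80 is even.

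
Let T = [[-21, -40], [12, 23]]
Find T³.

tr T = 2 and det T = -3, so the characteristic polynomial is λ² − (2)λ + (-3) with roots -1 and 3.
Eigenvectors give P = [[2, 5], [-1, -3]] with P⁻¹ = [[3, 5], [-1, -2]], and T = P·diag(-1, 3)·P⁻¹.
Then T³ = P·diag(-1, 27)·P⁻¹ = [[-2, 135], [1, -81]] · [[3, 5], [-1, -2]] = [[-141, -280], [84, 167]].

[[-141, -280], [84, 167]]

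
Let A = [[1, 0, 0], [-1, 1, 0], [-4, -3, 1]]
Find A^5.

[[1, 0, 0], [-5, 1, 0], [10, -15, 1]]

A = I + N where N = [[0, 0, 0], [-1, 0, 0], [-4, -3, 0]] is strictly lower-triangular, so N^3 = 0.
(I + N)^5 = I + 5·N + 10·N^2 = [[1, 0, 0], [-5, 1, 0], [10, -15, 1]].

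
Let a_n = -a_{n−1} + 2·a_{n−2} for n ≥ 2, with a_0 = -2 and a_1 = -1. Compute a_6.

-23

With companion matrix A = [[-1, 2], [1, 0]], [a_n, a_{n−1}]ᵀ = A·[a_{n−1}, a_{n−2}]ᵀ, so [a_6, a_5]ᵀ = A⁵·[a_1, a_0]ᵀ.
A⁵ = [[-21, 22], [11, -10]], giving [a_6, a_5]ᵀ = [[-23], [9]].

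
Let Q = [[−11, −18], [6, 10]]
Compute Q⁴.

tr Q = −1 and det Q = −2, so the characteristic polynomial is λ² − (−1)λ + (−2) with roots 1 and −2.
Eigenvectors give P = [[3, 2], [−2, −1]] with P⁻¹ = [[−1, −2], [2, 3]], and Q = P·diag(1, −2)·P⁻¹.
Then Q⁴ = P·diag(1, 16)·P⁻¹ = [[3, 32], [−2, −16]] · [[−1, −2], [2, 3]] = [[61, 90], [−30, −44]].

[[61, 90], [−30, −44]]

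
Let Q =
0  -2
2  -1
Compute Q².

[[-4, 2], [-2, -3]]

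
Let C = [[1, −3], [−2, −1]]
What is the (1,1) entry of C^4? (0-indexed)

C^2 = [[7, 0], [0, 7]]
C^3 = [[7, −21], [−14, −7]]
C^4 = [[49, 0], [0, 49]]

49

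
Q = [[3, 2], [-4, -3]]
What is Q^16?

[[1, 0], [0, 1]]

Q² = I (check: tr Q = 0 and det Q = -1), so Q^16 = I since 16 is even.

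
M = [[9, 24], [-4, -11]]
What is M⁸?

tr M = -2 and det M = -3, so the characteristic polynomial is λ² − (-2)λ + (-3) with roots -3 and 1.
Eigenvectors give P = [[2, 3], [-1, -1]] with P⁻¹ = [[-1, -3], [1, 2]], and M = P·diag(-3, 1)·P⁻¹.
Then M⁸ = P·diag(6561, 1)·P⁻¹ = [[13122, 3], [-6561, -1]] · [[-1, -3], [1, 2]] = [[-13119, -39360], [6560, 19681]].

[[-13119, -39360], [6560, 19681]]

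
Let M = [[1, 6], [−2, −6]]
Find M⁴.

tr M = −5 and det M = 6, so the characteristic polynomial is λ² − (−5)λ + (6) with roots −2 and −3.
Eigenvectors give P = [[2, −3], [−1, 2]] with P⁻¹ = [[2, 3], [1, 2]], and M = P·diag(−2, −3)·P⁻¹.
Then M⁴ = P·diag(16, 81)·P⁻¹ = [[32, −243], [−16, 162]] · [[2, 3], [1, 2]] = [[−179, −390], [130, 276]].

[[−179, −390], [130, 276]]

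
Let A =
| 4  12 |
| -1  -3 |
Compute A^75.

A² = A (a projection; rank 1, trace 1), so A^75 = A.

[[4, 12], [-1, -3]]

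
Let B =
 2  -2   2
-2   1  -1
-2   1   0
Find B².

[[4, -4, 6], [-4, 4, -5], [-6, 5, -5]]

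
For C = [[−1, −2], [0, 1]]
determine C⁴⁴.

[[1, 0], [0, 1]]

C² = I (check: tr C = 0 and det C = −1), so C⁴⁴ = I since 44 is even.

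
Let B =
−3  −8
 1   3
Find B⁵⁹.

[[−3, −8], [1, 3]]

B² = I (check: tr B = 0 and det B = −1), so B⁵⁹ = B since 59 is odd.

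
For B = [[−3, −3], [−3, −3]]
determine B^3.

[[−108, −108], [−108, −108]]

B^2 = [[18, 18], [18, 18]]
B^3 = [[−108, −108], [−108, −108]]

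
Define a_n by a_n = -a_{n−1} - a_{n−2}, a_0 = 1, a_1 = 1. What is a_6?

1

With companion matrix A = [[-1, -1], [1, 0]], [a_n, a_{n−1}]ᵀ = A·[a_{n−1}, a_{n−2}]ᵀ, so [a_6, a_5]ᵀ = A^5·[a_1, a_0]ᵀ.
A^5 = [[0, 1], [-1, -1]], giving [a_6, a_5]ᵀ = [[1], [-2]].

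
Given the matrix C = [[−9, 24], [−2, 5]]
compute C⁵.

[[−969, 2904], [−242, 725]]

tr C = −4 and det C = 3, so the characteristic polynomial is λ² − (−4)λ + (3) with roots −3 and −1.
Eigenvectors give P = [[4, 3], [1, 1]] with P⁻¹ = [[1, −3], [−1, 4]], and C = P·diag(−3, −1)·P⁻¹.
Then C⁵ = P·diag(−243, −1)·P⁻¹ = [[−972, −3], [−243, −1]] · [[1, −3], [−1, 4]] = [[−969, 2904], [−242, 725]].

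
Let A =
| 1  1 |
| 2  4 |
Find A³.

[[13, 23], [46, 82]]

A² = [[3, 5], [10, 18]]
A³ = [[13, 23], [46, 82]]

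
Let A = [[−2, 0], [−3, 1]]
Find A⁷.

[[−128, 0], [−129, 1]]

tr A = −1 and det A = −2, so the characteristic polynomial is λ² − (−1)λ + (−2) with roots 1 and −2.
Eigenvectors give P = [[0, −1], [1, −1]] with P⁻¹ = [[−1, 1], [−1, 0]], and A = P·diag(1, −2)·P⁻¹.
Then A⁷ = P·diag(1, −128)·P⁻¹ = [[0, 128], [1, 128]] · [[−1, 1], [−1, 0]] = [[−128, 0], [−129, 1]].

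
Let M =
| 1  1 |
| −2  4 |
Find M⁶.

[[−601, 665], [−1330, 1394]]

tr M = 5 and det M = 6, so the characteristic polynomial is λ² − (5)λ + (6) with roots 3 and 2.
Eigenvectors give P = [[−1, 1], [−2, 1]] with P⁻¹ = [[1, −1], [2, −1]], and M = P·diag(3, 2)·P⁻¹.
Then M⁶ = P·diag(729, 64)·P⁻¹ = [[−729, 64], [−1458, 64]] · [[1, −1], [2, −1]] = [[−601, 665], [−1330, 1394]].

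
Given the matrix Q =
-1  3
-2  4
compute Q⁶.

tr Q = 3 and det Q = 2, so the characteristic polynomial is λ² − (3)λ + (2) with roots 2 and 1.
Eigenvectors give P = [[-1, 3], [-1, 2]] with P⁻¹ = [[2, -3], [1, -1]], and Q = P·diag(2, 1)·P⁻¹.
Then Q⁶ = P·diag(64, 1)·P⁻¹ = [[-64, 3], [-64, 2]] · [[2, -3], [1, -1]] = [[-125, 189], [-126, 190]].

[[-125, 189], [-126, 190]]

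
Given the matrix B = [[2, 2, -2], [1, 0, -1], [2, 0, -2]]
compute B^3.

B^2 = [[2, 4, -2], [0, 2, 0], [0, 4, 0]]
B^3 = [[4, 4, -4], [2, 0, -2], [4, 0, -4]]

[[4, 4, -4], [2, 0, -2], [4, 0, -4]]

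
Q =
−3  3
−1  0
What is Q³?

Q² = [[6, −9], [3, −3]]
Q³ = [[−9, 18], [−6, 9]]

[[−9, 18], [−6, 9]]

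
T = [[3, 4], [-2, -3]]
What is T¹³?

T² = I (check: tr T = 0 and det T = -1), so T¹³ = T since 13 is odd.

[[3, 4], [-2, -3]]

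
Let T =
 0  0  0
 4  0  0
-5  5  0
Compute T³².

T is strictly triangular, hence nilpotent: T³ = 0, so T³² = 0.

[[0, 0, 0], [0, 0, 0], [0, 0, 0]]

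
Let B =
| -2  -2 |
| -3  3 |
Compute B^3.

B^2 = [[10, -2], [-3, 15]]
B^3 = [[-14, -26], [-39, 51]]

[[-14, -26], [-39, 51]]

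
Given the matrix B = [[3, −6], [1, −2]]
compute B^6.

B² = B (a projection; rank 1, trace 1), so B^6 = B.

[[3, −6], [1, −2]]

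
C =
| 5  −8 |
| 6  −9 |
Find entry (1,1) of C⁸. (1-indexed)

−19679

tr C = −4 and det C = 3, so the characteristic polynomial is λ² − (−4)λ + (3) with roots −3 and −1.
Eigenvectors give P = [[1, 4], [1, 3]] with P⁻¹ = [[−3, 4], [1, −1]], and C = P·diag(−3, −1)·P⁻¹.
Then C⁸ = P·diag(6561, 1)·P⁻¹ = [[6561, 4], [6561, 3]] · [[−3, 4], [1, −1]] = [[−19679, 26240], [−19680, 26241]].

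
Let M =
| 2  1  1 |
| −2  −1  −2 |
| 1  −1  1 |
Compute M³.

M² = [[3, 0, 1], [−4, 1, −2], [5, 1, 4]]
M³ = [[7, 2, 4], [−12, −3, −8], [12, 0, 7]]

[[7, 2, 4], [−12, −3, −8], [12, 0, 7]]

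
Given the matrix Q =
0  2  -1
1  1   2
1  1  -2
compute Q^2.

[[1, 1, 6], [3, 5, -3], [-1, 1, 5]]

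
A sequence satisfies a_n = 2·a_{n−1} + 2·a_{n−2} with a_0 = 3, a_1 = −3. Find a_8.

−720

With companion matrix B = [[2, 2], [1, 0]], [a_n, a_{n−1}]ᵀ = B·[a_{n−1}, a_{n−2}]ᵀ, so [a_8, a_7]ᵀ = B⁷·[a_1, a_0]ᵀ.
B⁷ = [[896, 656], [328, 240]], giving [a_8, a_7]ᵀ = [[−720], [−264]].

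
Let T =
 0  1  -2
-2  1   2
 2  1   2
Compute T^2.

[[-6, -1, -2], [2, 1, 10], [2, 5, 2]]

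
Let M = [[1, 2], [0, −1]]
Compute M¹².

M² = I (check: tr M = 0 and det M = −1), so M¹² = I since 12 is even.

[[1, 0], [0, 1]]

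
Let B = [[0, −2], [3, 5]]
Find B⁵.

tr B = 5 and det B = 6, so the characteristic polynomial is λ² − (5)λ + (6) with roots 3 and 2.
Eigenvectors give P = [[2, 1], [−3, −1]] with P⁻¹ = [[−1, −1], [3, 2]], and B = P·diag(3, 2)·P⁻¹.
Then B⁵ = P·diag(243, 32)·P⁻¹ = [[486, 32], [−729, −32]] · [[−1, −1], [3, 2]] = [[−390, −422], [633, 665]].

[[−390, −422], [633, 665]]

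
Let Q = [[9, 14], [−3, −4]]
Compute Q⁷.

tr Q = 5 and det Q = 6, so the characteristic polynomial is λ² − (5)λ + (6) with roots 2 and 3.
Eigenvectors give P = [[−2, 7], [1, −3]] with P⁻¹ = [[3, 7], [1, 2]], and Q = P·diag(2, 3)·P⁻¹.
Then Q⁷ = P·diag(128, 2187)·P⁻¹ = [[−256, 15309], [128, −6561]] · [[3, 7], [1, 2]] = [[14541, 28826], [−6177, −12226]].

[[14541, 28826], [−6177, −12226]]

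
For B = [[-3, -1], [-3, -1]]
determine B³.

B² = [[12, 4], [12, 4]]
B³ = [[-48, -16], [-48, -16]]

[[-48, -16], [-48, -16]]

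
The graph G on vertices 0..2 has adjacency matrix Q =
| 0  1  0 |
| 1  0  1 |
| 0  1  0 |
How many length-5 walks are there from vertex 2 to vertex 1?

The number of length-5 walks from vertex 2 to vertex 1 is entry (2,1) of Q⁵, where Q is the adjacency matrix.
Q² = [[1, 0, 1], [0, 2, 0], [1, 0, 1]]
Q³ = [[0, 2, 0], [2, 0, 2], [0, 2, 0]]
Q⁴ = [[2, 0, 2], [0, 4, 0], [2, 0, 2]]
Q⁵ = [[0, 4, 0], [4, 0, 4], [0, 4, 0]]

4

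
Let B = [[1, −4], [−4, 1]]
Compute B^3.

B^2 = [[17, −8], [−8, 17]]
B^3 = [[49, −76], [−76, 49]]

[[49, −76], [−76, 49]]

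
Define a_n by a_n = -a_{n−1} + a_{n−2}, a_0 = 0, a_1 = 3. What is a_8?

With companion matrix A = [[-1, 1], [1, 0]], [a_n, a_{n−1}]ᵀ = A·[a_{n−1}, a_{n−2}]ᵀ, so [a_8, a_7]ᵀ = A^7·[a_1, a_0]ᵀ.
A^7 = [[-21, 13], [13, -8]], giving [a_8, a_7]ᵀ = [[-63], [39]].

-63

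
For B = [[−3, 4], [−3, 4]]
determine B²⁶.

[[−3, 4], [−3, 4]]

B² = B (a projection; rank 1, trace 1), so B²⁶ = B.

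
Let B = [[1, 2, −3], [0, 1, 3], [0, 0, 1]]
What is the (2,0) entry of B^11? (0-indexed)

B = I + N where N = [[0, 2, −3], [0, 0, 3], [0, 0, 0]] is strictly upper-triangular, so N^3 = 0.
(I + N)^11 = I + 11·N + 55·N^2 = [[1, 22, 297], [0, 1, 33], [0, 0, 1]].

0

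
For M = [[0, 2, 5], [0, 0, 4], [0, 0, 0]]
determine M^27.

M is strictly triangular, hence nilpotent: M^3 = 0, so M^27 = 0.

[[0, 0, 0], [0, 0, 0], [0, 0, 0]]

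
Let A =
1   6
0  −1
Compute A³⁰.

A² = I (check: tr A = 0 and det A = −1), so A³⁰ = I since 30 is even.

[[1, 0], [0, 1]]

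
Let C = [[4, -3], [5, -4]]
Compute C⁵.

C² = I (check: tr C = 0 and det C = -1), so C⁵ = C since 5 is odd.

[[4, -3], [5, -4]]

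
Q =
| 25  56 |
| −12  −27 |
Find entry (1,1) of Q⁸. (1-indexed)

tr Q = −2 and det Q = −3, so the characteristic polynomial is λ² − (−2)λ + (−3) with roots 1 and −3.
Eigenvectors give P = [[7, −2], [−3, 1]] with P⁻¹ = [[1, 2], [3, 7]], and Q = P·diag(1, −3)·P⁻¹.
Then Q⁸ = P·diag(1, 6561)·P⁻¹ = [[7, −13122], [−3, 6561]] · [[1, 2], [3, 7]] = [[−39359, −91840], [19680, 45921]].

−39359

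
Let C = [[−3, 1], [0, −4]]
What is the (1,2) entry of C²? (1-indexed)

−7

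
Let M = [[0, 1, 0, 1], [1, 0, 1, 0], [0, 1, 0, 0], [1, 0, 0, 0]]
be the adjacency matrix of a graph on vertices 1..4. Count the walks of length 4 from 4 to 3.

The number of length-4 walks from vertex 4 to vertex 3 is entry (4,3) of M⁴, where M is the adjacency matrix.
M² = [[2, 0, 1, 0], [0, 2, 0, 1], [1, 0, 1, 0], [0, 1, 0, 1]]
M³ = [[0, 3, 0, 2], [3, 0, 2, 0], [0, 2, 0, 1], [2, 0, 1, 0]]
M⁴ = [[5, 0, 3, 0], [0, 5, 0, 3], [3, 0, 2, 0], [0, 3, 0, 2]]

0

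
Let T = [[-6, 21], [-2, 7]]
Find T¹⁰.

[[-6, 21], [-2, 7]]

T² = T (a projection; rank 1, trace 1), so T¹⁰ = T.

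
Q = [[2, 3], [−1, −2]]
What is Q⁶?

Q² = I (check: tr Q = 0 and det Q = −1), so Q⁶ = I since 6 is even.

[[1, 0], [0, 1]]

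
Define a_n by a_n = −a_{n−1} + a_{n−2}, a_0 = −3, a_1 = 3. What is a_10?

−267

With companion matrix M = [[−1, 1], [1, 0]], [a_n, a_{n−1}]ᵀ = M·[a_{n−1}, a_{n−2}]ᵀ, so [a_10, a_9]ᵀ = M^9·[a_1, a_0]ᵀ.
M^9 = [[−55, 34], [34, −21]], giving [a_10, a_9]ᵀ = [[−267], [165]].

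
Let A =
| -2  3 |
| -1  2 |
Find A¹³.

A² = I (check: tr A = 0 and det A = -1), so A¹³ = A since 13 is odd.

[[-2, 3], [-1, 2]]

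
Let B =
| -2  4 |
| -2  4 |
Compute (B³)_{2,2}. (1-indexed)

B² = [[-4, 8], [-4, 8]]
B³ = [[-8, 16], [-8, 16]]

16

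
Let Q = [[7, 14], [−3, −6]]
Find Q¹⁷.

[[7, 14], [−3, −6]]

Q² = Q (a projection; rank 1, trace 1), so Q¹⁷ = Q.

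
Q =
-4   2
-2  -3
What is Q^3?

Q^2 = [[12, -14], [14, 5]]
Q^3 = [[-20, 66], [-66, 13]]

[[-20, 66], [-66, 13]]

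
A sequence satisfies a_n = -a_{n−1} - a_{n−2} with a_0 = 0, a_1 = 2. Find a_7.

2

With companion matrix B = [[-1, -1], [1, 0]], [a_n, a_{n−1}]ᵀ = B·[a_{n−1}, a_{n−2}]ᵀ, so [a_7, a_6]ᵀ = B⁶·[a_1, a_0]ᵀ.
B⁶ = [[1, 0], [0, 1]], giving [a_7, a_6]ᵀ = [[2], [0]].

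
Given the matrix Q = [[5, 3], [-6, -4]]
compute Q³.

tr Q = 1 and det Q = -2, so the characteristic polynomial is λ² − (1)λ + (-2) with roots -1 and 2.
Eigenvectors give P = [[-1, -1], [2, 1]] with P⁻¹ = [[1, 1], [-2, -1]], and Q = P·diag(-1, 2)·P⁻¹.
Then Q³ = P·diag(-1, 8)·P⁻¹ = [[1, -8], [-2, 8]] · [[1, 1], [-2, -1]] = [[17, 9], [-18, -10]].

[[17, 9], [-18, -10]]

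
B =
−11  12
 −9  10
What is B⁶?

[[253, −252], [189, −188]]

tr B = −1 and det B = −2, so the characteristic polynomial is λ² − (−1)λ + (−2) with roots −2 and 1.
Eigenvectors give P = [[−4, −1], [−3, −1]] with P⁻¹ = [[−1, 1], [3, −4]], and B = P·diag(−2, 1)·P⁻¹.
Then B⁶ = P·diag(64, 1)·P⁻¹ = [[−256, −1], [−192, −1]] · [[−1, 1], [3, −4]] = [[253, −252], [189, −188]].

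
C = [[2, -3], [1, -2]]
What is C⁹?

C² = I (check: tr C = 0 and det C = -1), so C⁹ = C since 9 is odd.

[[2, -3], [1, -2]]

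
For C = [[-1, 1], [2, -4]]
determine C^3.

C^2 = [[3, -5], [-10, 18]]
C^3 = [[-13, 23], [46, -82]]

[[-13, 23], [46, -82]]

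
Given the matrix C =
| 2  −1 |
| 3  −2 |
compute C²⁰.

C² = I (check: tr C = 0 and det C = −1), so C²⁰ = I since 20 is even.

[[1, 0], [0, 1]]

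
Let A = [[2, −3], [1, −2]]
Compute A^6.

A² = I (check: tr A = 0 and det A = −1), so A^6 = I since 6 is even.

[[1, 0], [0, 1]]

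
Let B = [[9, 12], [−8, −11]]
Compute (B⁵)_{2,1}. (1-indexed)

tr B = −2 and det B = −3, so the characteristic polynomial is λ² − (−2)λ + (−3) with roots −3 and 1.
Eigenvectors give P = [[−1, 3], [1, −2]] with P⁻¹ = [[2, 3], [1, 1]], and B = P·diag(−3, 1)·P⁻¹.
Then B⁵ = P·diag(−243, 1)·P⁻¹ = [[243, 3], [−243, −2]] · [[2, 3], [1, 1]] = [[489, 732], [−488, −731]].

−488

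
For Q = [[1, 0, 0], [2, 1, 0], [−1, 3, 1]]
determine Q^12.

Q = I + N where N = [[0, 0, 0], [2, 0, 0], [−1, 3, 0]] is strictly lower-triangular, so N^3 = 0.
(I + N)^12 = I + 12·N + 66·N^2 = [[1, 0, 0], [24, 1, 0], [384, 36, 1]].

[[1, 0, 0], [24, 1, 0], [384, 36, 1]]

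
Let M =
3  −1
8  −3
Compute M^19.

M² = I (check: tr M = 0 and det M = −1), so M^19 = M since 19 is odd.

[[3, −1], [8, −3]]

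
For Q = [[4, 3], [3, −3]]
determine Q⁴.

Q² = [[25, 3], [3, 18]]
Q³ = [[109, 66], [66, −45]]
Q⁴ = [[634, 129], [129, 333]]

[[634, 129], [129, 333]]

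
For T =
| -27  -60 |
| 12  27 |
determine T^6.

tr T = 0 and det T = -9, so the characteristic polynomial is λ² − (0)λ + (-9) with roots 3 and -3.
Eigenvectors give P = [[-2, -5], [1, 2]] with P⁻¹ = [[2, 5], [-1, -2]], and T = P·diag(3, -3)·P⁻¹.
Then T^6 = P·diag(729, 729)·P⁻¹ = [[-1458, -3645], [729, 1458]] · [[2, 5], [-1, -2]] = [[729, 0], [0, 729]].

[[729, 0], [0, 729]]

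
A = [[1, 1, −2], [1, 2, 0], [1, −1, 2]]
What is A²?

[[0, 5, −6], [3, 5, −2], [2, −3, 2]]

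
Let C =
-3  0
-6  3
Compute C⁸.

[[6561, 0], [0, 6561]]

tr C = 0 and det C = -9, so the characteristic polynomial is λ² − (0)λ + (-9) with roots 3 and -3.
Eigenvectors give P = [[0, 1], [-1, 1]] with P⁻¹ = [[1, -1], [1, 0]], and C = P·diag(3, -3)·P⁻¹.
Then C⁸ = P·diag(6561, 6561)·P⁻¹ = [[0, 6561], [-6561, 6561]] · [[1, -1], [1, 0]] = [[6561, 0], [0, 6561]].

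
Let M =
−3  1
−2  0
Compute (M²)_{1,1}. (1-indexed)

7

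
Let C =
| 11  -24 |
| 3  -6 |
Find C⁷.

tr C = 5 and det C = 6, so the characteristic polynomial is λ² − (5)λ + (6) with roots 2 and 3.
Eigenvectors give P = [[-8, 3], [-3, 1]] with P⁻¹ = [[1, -3], [3, -8]], and C = P·diag(2, 3)·P⁻¹.
Then C⁷ = P·diag(128, 2187)·P⁻¹ = [[-1024, 6561], [-384, 2187]] · [[1, -3], [3, -8]] = [[18659, -49416], [6177, -16344]].

[[18659, -49416], [6177, -16344]]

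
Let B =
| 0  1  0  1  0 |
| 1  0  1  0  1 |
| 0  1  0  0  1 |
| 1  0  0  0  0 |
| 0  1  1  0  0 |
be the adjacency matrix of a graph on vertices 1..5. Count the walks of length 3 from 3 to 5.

3

The number of length-3 walks from vertex 3 to vertex 5 is entry (3,5) of B³, where B is the adjacency matrix.
B² = [[2, 0, 1, 0, 1], [0, 3, 1, 1, 1], [1, 1, 2, 0, 1], [0, 1, 0, 1, 0], [1, 1, 1, 0, 2]]
B³ = [[0, 4, 1, 2, 1], [4, 2, 4, 0, 4], [1, 4, 2, 1, 3], [2, 0, 1, 0, 1], [1, 4, 3, 1, 2]]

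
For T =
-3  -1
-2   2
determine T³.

[[-35, -9], [-18, 10]]

T² = [[11, 1], [2, 6]]
T³ = [[-35, -9], [-18, 10]]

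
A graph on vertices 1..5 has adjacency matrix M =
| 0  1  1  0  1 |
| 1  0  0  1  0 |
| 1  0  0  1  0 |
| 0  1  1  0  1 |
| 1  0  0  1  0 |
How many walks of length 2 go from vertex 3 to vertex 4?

The number of length-2 walks from vertex 3 to vertex 4 is entry (3,4) of M², where M is the adjacency matrix.
M² = [[3, 0, 0, 3, 0], [0, 2, 2, 0, 2], [0, 2, 2, 0, 2], [3, 0, 0, 3, 0], [0, 2, 2, 0, 2]]

0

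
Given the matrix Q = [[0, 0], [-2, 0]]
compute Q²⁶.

[[0, 0], [0, 0]]

Q is strictly triangular, hence nilpotent: Q² = 0, so Q²⁶ = 0.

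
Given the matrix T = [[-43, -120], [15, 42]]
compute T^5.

[[-2443, -6600], [825, 2232]]

tr T = -1 and det T = -6, so the characteristic polynomial is λ² − (-1)λ + (-6) with roots -3 and 2.
Eigenvectors give P = [[3, -8], [-1, 3]] with P⁻¹ = [[3, 8], [1, 3]], and T = P·diag(-3, 2)·P⁻¹.
Then T^5 = P·diag(-243, 32)·P⁻¹ = [[-729, -256], [243, 96]] · [[3, 8], [1, 3]] = [[-2443, -6600], [825, 2232]].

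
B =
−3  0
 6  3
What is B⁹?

[[−19683, 0], [39366, 19683]]

tr B = 0 and det B = −9, so the characteristic polynomial is λ² − (0)λ + (−9) with roots −3 and 3.
Eigenvectors give P = [[1, 0], [−1, 1]] with P⁻¹ = [[1, 0], [1, 1]], and B = P·diag(−3, 3)·P⁻¹.
Then B⁹ = P·diag(−19683, 19683)·P⁻¹ = [[−19683, 0], [19683, 19683]] · [[1, 0], [1, 1]] = [[−19683, 0], [39366, 19683]].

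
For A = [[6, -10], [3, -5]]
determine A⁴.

[[6, -10], [3, -5]]

A² = A (a projection; rank 1, trace 1), so A⁴ = A.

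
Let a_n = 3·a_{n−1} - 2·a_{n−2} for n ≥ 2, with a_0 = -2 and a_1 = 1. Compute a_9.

With companion matrix B = [[3, -2], [1, 0]], [a_n, a_{n−1}]ᵀ = B·[a_{n−1}, a_{n−2}]ᵀ, so [a_9, a_8]ᵀ = B⁸·[a_1, a_0]ᵀ.
B⁸ = [[511, -510], [255, -254]], giving [a_9, a_8]ᵀ = [[1531], [763]].

1531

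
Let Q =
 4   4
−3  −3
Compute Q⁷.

Q² = Q (a projection; rank 1, trace 1), so Q⁷ = Q.

[[4, 4], [−3, −3]]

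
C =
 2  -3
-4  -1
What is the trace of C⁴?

C² = [[16, -3], [-4, 13]]
C³ = [[44, -45], [-60, -1]]
C⁴ = [[268, -87], [-116, 181]]

449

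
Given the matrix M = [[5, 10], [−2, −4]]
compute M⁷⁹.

M² = M (a projection; rank 1, trace 1), so M⁷⁹ = M.

[[5, 10], [−2, −4]]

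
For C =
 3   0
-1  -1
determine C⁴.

[[81, 0], [-20, 1]]

C² = [[9, 0], [-2, 1]]
C³ = [[27, 0], [-7, -1]]
C⁴ = [[81, 0], [-20, 1]]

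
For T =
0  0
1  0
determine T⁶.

T is strictly triangular, hence nilpotent: T² = 0, so T⁶ = 0.

[[0, 0], [0, 0]]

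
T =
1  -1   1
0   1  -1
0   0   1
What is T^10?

[[1, -10, 55], [0, 1, -10], [0, 0, 1]]

T = I + N where N = [[0, -1, 1], [0, 0, -1], [0, 0, 0]] is strictly upper-triangular, so N^3 = 0.
(I + N)^10 = I + 10·N + 45·N^2 = [[1, -10, 55], [0, 1, -10], [0, 0, 1]].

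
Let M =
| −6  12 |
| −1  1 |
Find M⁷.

[[−8364, 24708], [−2059, 6049]]

tr M = −5 and det M = 6, so the characteristic polynomial is λ² − (−5)λ + (6) with roots −2 and −3.
Eigenvectors give P = [[3, 4], [1, 1]] with P⁻¹ = [[−1, 4], [1, −3]], and M = P·diag(−2, −3)·P⁻¹.
Then M⁷ = P·diag(−128, −2187)·P⁻¹ = [[−384, −8748], [−128, −2187]] · [[−1, 4], [1, −3]] = [[−8364, 24708], [−2059, 6049]].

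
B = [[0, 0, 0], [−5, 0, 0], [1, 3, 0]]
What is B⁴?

[[0, 0, 0], [0, 0, 0], [0, 0, 0]]

B is strictly triangular, hence nilpotent: B³ = 0, so B⁴ = 0.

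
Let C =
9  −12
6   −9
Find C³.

[[81, −108], [54, −81]]

tr C = 0 and det C = −9, so the characteristic polynomial is λ² − (0)λ + (−9) with roots 3 and −3.
Eigenvectors give P = [[2, −1], [1, −1]] with P⁻¹ = [[1, −1], [1, −2]], and C = P·diag(3, −3)·P⁻¹.
Then C³ = P·diag(27, −27)·P⁻¹ = [[54, 27], [27, 27]] · [[1, −1], [1, −2]] = [[81, −108], [54, −81]].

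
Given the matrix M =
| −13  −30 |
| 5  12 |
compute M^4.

[[211, 390], [−65, −114]]

tr M = −1 and det M = −6, so the characteristic polynomial is λ² − (−1)λ + (−6) with roots 2 and −3.
Eigenvectors give P = [[−2, −3], [1, 1]] with P⁻¹ = [[1, 3], [−1, −2]], and M = P·diag(2, −3)·P⁻¹.
Then M^4 = P·diag(16, 81)·P⁻¹ = [[−32, −243], [16, 81]] · [[1, 3], [−1, −2]] = [[211, 390], [−65, −114]].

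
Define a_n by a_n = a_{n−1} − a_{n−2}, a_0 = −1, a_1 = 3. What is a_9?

With companion matrix B = [[1, −1], [1, 0]], [a_n, a_{n−1}]ᵀ = B·[a_{n−1}, a_{n−2}]ᵀ, so [a_9, a_8]ᵀ = B⁸·[a_1, a_0]ᵀ.
B⁸ = [[0, −1], [1, −1]], giving [a_9, a_8]ᵀ = [[1], [4]].

1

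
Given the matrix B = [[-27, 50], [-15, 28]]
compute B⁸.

tr B = 1 and det B = -6, so the characteristic polynomial is λ² − (1)λ + (-6) with roots -2 and 3.
Eigenvectors give P = [[-2, 5], [-1, 3]] with P⁻¹ = [[-3, 5], [-1, 2]], and B = P·diag(-2, 3)·P⁻¹.
Then B⁸ = P·diag(256, 6561)·P⁻¹ = [[-512, 32805], [-256, 19683]] · [[-3, 5], [-1, 2]] = [[-31269, 63050], [-18915, 38086]].

[[-31269, 63050], [-18915, 38086]]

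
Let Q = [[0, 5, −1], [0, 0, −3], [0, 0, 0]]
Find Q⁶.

Q is strictly triangular, hence nilpotent: Q³ = 0, so Q⁶ = 0.

[[0, 0, 0], [0, 0, 0], [0, 0, 0]]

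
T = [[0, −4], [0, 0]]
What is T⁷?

T is strictly triangular, hence nilpotent: T² = 0, so T⁷ = 0.

[[0, 0], [0, 0]]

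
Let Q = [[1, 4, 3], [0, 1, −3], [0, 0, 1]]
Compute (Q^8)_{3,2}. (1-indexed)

0

Q = I + N where N = [[0, 4, 3], [0, 0, −3], [0, 0, 0]] is strictly upper-triangular, so N^3 = 0.
(I + N)^8 = I + 8·N + 28·N^2 = [[1, 32, −312], [0, 1, −24], [0, 0, 1]].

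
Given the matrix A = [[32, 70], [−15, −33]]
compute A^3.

tr A = −1 and det A = −6, so the characteristic polynomial is λ² − (−1)λ + (−6) with roots −3 and 2.
Eigenvectors give P = [[−2, 7], [1, −3]] with P⁻¹ = [[3, 7], [1, 2]], and A = P·diag(−3, 2)·P⁻¹.
Then A^3 = P·diag(−27, 8)·P⁻¹ = [[54, 56], [−27, −24]] · [[3, 7], [1, 2]] = [[218, 490], [−105, −237]].

[[218, 490], [−105, −237]]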